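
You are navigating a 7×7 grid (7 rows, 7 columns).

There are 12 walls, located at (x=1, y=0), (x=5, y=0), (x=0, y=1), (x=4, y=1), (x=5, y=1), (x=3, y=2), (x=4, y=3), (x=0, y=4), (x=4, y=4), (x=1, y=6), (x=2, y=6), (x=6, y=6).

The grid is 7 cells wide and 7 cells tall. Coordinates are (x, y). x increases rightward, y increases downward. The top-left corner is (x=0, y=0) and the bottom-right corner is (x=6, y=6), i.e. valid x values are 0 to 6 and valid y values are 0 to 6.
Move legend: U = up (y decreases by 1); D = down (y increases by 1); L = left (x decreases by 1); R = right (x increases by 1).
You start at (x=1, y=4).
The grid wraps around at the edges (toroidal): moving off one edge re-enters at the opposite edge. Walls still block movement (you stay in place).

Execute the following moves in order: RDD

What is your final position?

Start: (x=1, y=4)
  R (right): (x=1, y=4) -> (x=2, y=4)
  D (down): (x=2, y=4) -> (x=2, y=5)
  D (down): blocked, stay at (x=2, y=5)
Final: (x=2, y=5)

Answer: Final position: (x=2, y=5)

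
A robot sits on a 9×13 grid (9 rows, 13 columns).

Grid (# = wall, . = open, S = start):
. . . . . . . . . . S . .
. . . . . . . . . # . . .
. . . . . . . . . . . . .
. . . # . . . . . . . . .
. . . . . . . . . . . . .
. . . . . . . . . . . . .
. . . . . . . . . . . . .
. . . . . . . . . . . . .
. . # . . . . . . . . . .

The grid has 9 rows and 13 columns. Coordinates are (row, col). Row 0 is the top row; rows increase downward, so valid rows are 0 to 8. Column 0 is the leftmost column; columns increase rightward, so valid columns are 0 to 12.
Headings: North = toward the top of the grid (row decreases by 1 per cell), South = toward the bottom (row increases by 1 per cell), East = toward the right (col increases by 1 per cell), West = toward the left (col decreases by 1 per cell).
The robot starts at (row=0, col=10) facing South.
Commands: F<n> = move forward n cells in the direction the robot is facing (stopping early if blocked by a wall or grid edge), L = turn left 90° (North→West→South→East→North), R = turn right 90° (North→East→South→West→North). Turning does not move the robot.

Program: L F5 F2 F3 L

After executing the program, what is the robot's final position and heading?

Start: (row=0, col=10), facing South
  L: turn left, now facing East
  F5: move forward 2/5 (blocked), now at (row=0, col=12)
  F2: move forward 0/2 (blocked), now at (row=0, col=12)
  F3: move forward 0/3 (blocked), now at (row=0, col=12)
  L: turn left, now facing North
Final: (row=0, col=12), facing North

Answer: Final position: (row=0, col=12), facing North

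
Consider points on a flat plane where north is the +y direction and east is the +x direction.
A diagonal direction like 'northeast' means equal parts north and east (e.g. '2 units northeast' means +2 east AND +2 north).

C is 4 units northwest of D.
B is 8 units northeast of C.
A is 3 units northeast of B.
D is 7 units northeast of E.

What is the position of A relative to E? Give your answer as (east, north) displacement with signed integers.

Answer: A is at (east=14, north=22) relative to E.

Derivation:
Place E at the origin (east=0, north=0).
  D is 7 units northeast of E: delta (east=+7, north=+7); D at (east=7, north=7).
  C is 4 units northwest of D: delta (east=-4, north=+4); C at (east=3, north=11).
  B is 8 units northeast of C: delta (east=+8, north=+8); B at (east=11, north=19).
  A is 3 units northeast of B: delta (east=+3, north=+3); A at (east=14, north=22).
Therefore A relative to E: (east=14, north=22).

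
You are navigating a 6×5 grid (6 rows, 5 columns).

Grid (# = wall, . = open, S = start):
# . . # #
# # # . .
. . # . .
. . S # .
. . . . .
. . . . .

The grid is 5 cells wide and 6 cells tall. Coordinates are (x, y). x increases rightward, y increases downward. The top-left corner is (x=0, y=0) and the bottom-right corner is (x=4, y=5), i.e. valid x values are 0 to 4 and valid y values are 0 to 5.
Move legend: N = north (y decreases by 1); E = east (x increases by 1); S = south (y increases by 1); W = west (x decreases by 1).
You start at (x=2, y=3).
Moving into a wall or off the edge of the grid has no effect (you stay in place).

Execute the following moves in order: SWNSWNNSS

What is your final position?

Answer: Final position: (x=0, y=4)

Derivation:
Start: (x=2, y=3)
  S (south): (x=2, y=3) -> (x=2, y=4)
  W (west): (x=2, y=4) -> (x=1, y=4)
  N (north): (x=1, y=4) -> (x=1, y=3)
  S (south): (x=1, y=3) -> (x=1, y=4)
  W (west): (x=1, y=4) -> (x=0, y=4)
  N (north): (x=0, y=4) -> (x=0, y=3)
  N (north): (x=0, y=3) -> (x=0, y=2)
  S (south): (x=0, y=2) -> (x=0, y=3)
  S (south): (x=0, y=3) -> (x=0, y=4)
Final: (x=0, y=4)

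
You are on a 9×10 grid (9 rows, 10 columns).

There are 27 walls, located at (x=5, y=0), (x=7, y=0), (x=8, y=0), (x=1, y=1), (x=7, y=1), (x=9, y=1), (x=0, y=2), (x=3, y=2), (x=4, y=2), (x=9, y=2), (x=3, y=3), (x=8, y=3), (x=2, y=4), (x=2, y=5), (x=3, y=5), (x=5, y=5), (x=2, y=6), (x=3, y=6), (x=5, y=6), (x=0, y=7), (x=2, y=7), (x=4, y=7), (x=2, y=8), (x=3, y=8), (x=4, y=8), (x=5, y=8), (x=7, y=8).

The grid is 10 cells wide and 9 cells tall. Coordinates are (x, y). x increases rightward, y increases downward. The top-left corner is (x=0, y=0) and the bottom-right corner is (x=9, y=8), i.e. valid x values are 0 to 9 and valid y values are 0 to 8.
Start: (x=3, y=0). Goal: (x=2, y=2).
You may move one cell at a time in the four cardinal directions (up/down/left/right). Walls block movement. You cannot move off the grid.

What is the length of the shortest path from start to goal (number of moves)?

Answer: Shortest path length: 3

Derivation:
BFS from (x=3, y=0) until reaching (x=2, y=2):
  Distance 0: (x=3, y=0)
  Distance 1: (x=2, y=0), (x=4, y=0), (x=3, y=1)
  Distance 2: (x=1, y=0), (x=2, y=1), (x=4, y=1)
  Distance 3: (x=0, y=0), (x=5, y=1), (x=2, y=2)  <- goal reached here
One shortest path (3 moves): (x=3, y=0) -> (x=2, y=0) -> (x=2, y=1) -> (x=2, y=2)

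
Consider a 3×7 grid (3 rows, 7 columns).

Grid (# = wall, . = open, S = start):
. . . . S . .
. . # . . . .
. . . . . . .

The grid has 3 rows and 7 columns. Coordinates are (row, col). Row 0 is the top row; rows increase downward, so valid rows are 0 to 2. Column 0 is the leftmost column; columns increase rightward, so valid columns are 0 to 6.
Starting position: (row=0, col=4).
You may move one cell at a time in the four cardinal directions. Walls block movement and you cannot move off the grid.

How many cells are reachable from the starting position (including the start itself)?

BFS flood-fill from (row=0, col=4):
  Distance 0: (row=0, col=4)
  Distance 1: (row=0, col=3), (row=0, col=5), (row=1, col=4)
  Distance 2: (row=0, col=2), (row=0, col=6), (row=1, col=3), (row=1, col=5), (row=2, col=4)
  Distance 3: (row=0, col=1), (row=1, col=6), (row=2, col=3), (row=2, col=5)
  Distance 4: (row=0, col=0), (row=1, col=1), (row=2, col=2), (row=2, col=6)
  Distance 5: (row=1, col=0), (row=2, col=1)
  Distance 6: (row=2, col=0)
Total reachable: 20 (grid has 20 open cells total)

Answer: Reachable cells: 20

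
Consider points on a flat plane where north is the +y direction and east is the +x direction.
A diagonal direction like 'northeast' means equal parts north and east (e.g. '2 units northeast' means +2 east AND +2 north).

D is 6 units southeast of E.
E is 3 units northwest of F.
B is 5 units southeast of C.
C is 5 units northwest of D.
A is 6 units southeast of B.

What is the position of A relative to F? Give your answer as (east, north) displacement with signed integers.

Place F at the origin (east=0, north=0).
  E is 3 units northwest of F: delta (east=-3, north=+3); E at (east=-3, north=3).
  D is 6 units southeast of E: delta (east=+6, north=-6); D at (east=3, north=-3).
  C is 5 units northwest of D: delta (east=-5, north=+5); C at (east=-2, north=2).
  B is 5 units southeast of C: delta (east=+5, north=-5); B at (east=3, north=-3).
  A is 6 units southeast of B: delta (east=+6, north=-6); A at (east=9, north=-9).
Therefore A relative to F: (east=9, north=-9).

Answer: A is at (east=9, north=-9) relative to F.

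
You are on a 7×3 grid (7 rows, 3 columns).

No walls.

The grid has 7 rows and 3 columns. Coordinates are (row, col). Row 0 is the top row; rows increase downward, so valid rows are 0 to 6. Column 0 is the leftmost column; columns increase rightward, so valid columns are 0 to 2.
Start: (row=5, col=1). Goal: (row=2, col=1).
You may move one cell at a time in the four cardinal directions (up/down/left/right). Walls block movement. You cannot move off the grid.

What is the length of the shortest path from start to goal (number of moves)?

Answer: Shortest path length: 3

Derivation:
BFS from (row=5, col=1) until reaching (row=2, col=1):
  Distance 0: (row=5, col=1)
  Distance 1: (row=4, col=1), (row=5, col=0), (row=5, col=2), (row=6, col=1)
  Distance 2: (row=3, col=1), (row=4, col=0), (row=4, col=2), (row=6, col=0), (row=6, col=2)
  Distance 3: (row=2, col=1), (row=3, col=0), (row=3, col=2)  <- goal reached here
One shortest path (3 moves): (row=5, col=1) -> (row=4, col=1) -> (row=3, col=1) -> (row=2, col=1)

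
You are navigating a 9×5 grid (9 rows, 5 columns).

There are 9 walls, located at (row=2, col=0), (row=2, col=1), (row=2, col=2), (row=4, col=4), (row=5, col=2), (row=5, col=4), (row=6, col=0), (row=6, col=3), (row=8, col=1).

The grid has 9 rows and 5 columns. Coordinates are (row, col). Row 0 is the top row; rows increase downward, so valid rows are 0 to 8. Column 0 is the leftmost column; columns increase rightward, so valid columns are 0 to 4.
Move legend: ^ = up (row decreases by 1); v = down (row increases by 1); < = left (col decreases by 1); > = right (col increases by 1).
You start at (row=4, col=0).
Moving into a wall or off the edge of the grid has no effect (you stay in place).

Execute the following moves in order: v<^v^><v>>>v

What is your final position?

Start: (row=4, col=0)
  v (down): (row=4, col=0) -> (row=5, col=0)
  < (left): blocked, stay at (row=5, col=0)
  ^ (up): (row=5, col=0) -> (row=4, col=0)
  v (down): (row=4, col=0) -> (row=5, col=0)
  ^ (up): (row=5, col=0) -> (row=4, col=0)
  > (right): (row=4, col=0) -> (row=4, col=1)
  < (left): (row=4, col=1) -> (row=4, col=0)
  v (down): (row=4, col=0) -> (row=5, col=0)
  > (right): (row=5, col=0) -> (row=5, col=1)
  > (right): blocked, stay at (row=5, col=1)
  > (right): blocked, stay at (row=5, col=1)
  v (down): (row=5, col=1) -> (row=6, col=1)
Final: (row=6, col=1)

Answer: Final position: (row=6, col=1)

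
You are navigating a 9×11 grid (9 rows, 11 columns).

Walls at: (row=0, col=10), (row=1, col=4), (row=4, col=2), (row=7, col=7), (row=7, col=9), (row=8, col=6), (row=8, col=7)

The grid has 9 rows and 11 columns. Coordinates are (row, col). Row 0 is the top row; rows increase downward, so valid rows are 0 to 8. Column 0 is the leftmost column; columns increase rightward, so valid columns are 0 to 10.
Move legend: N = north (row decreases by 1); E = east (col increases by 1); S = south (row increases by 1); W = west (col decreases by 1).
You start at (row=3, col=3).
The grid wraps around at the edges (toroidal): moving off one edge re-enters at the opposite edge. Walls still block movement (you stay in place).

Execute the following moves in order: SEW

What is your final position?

Start: (row=3, col=3)
  S (south): (row=3, col=3) -> (row=4, col=3)
  E (east): (row=4, col=3) -> (row=4, col=4)
  W (west): (row=4, col=4) -> (row=4, col=3)
Final: (row=4, col=3)

Answer: Final position: (row=4, col=3)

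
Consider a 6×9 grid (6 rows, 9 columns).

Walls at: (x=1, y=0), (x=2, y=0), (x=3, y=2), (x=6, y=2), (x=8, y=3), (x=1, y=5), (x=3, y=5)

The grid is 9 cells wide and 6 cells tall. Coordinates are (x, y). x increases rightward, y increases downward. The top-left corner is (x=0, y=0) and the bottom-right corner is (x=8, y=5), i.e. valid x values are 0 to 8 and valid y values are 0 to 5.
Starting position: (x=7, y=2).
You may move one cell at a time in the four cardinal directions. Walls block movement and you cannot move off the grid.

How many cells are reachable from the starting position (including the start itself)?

BFS flood-fill from (x=7, y=2):
  Distance 0: (x=7, y=2)
  Distance 1: (x=7, y=1), (x=8, y=2), (x=7, y=3)
  Distance 2: (x=7, y=0), (x=6, y=1), (x=8, y=1), (x=6, y=3), (x=7, y=4)
  Distance 3: (x=6, y=0), (x=8, y=0), (x=5, y=1), (x=5, y=3), (x=6, y=4), (x=8, y=4), (x=7, y=5)
  Distance 4: (x=5, y=0), (x=4, y=1), (x=5, y=2), (x=4, y=3), (x=5, y=4), (x=6, y=5), (x=8, y=5)
  Distance 5: (x=4, y=0), (x=3, y=1), (x=4, y=2), (x=3, y=3), (x=4, y=4), (x=5, y=5)
  Distance 6: (x=3, y=0), (x=2, y=1), (x=2, y=3), (x=3, y=4), (x=4, y=5)
  Distance 7: (x=1, y=1), (x=2, y=2), (x=1, y=3), (x=2, y=4)
  Distance 8: (x=0, y=1), (x=1, y=2), (x=0, y=3), (x=1, y=4), (x=2, y=5)
  Distance 9: (x=0, y=0), (x=0, y=2), (x=0, y=4)
  Distance 10: (x=0, y=5)
Total reachable: 47 (grid has 47 open cells total)

Answer: Reachable cells: 47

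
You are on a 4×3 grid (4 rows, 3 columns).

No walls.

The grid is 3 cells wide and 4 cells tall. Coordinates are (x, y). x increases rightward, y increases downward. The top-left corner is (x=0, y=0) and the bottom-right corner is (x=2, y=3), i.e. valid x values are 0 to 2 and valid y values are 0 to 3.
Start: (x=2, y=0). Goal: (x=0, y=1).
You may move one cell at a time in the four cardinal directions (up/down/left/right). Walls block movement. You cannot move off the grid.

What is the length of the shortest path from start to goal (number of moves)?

BFS from (x=2, y=0) until reaching (x=0, y=1):
  Distance 0: (x=2, y=0)
  Distance 1: (x=1, y=0), (x=2, y=1)
  Distance 2: (x=0, y=0), (x=1, y=1), (x=2, y=2)
  Distance 3: (x=0, y=1), (x=1, y=2), (x=2, y=3)  <- goal reached here
One shortest path (3 moves): (x=2, y=0) -> (x=1, y=0) -> (x=0, y=0) -> (x=0, y=1)

Answer: Shortest path length: 3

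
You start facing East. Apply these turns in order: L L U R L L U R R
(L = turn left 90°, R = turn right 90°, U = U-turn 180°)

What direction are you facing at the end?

Answer: Final heading: North

Derivation:
Start: East
  L (left (90° counter-clockwise)) -> North
  L (left (90° counter-clockwise)) -> West
  U (U-turn (180°)) -> East
  R (right (90° clockwise)) -> South
  L (left (90° counter-clockwise)) -> East
  L (left (90° counter-clockwise)) -> North
  U (U-turn (180°)) -> South
  R (right (90° clockwise)) -> West
  R (right (90° clockwise)) -> North
Final: North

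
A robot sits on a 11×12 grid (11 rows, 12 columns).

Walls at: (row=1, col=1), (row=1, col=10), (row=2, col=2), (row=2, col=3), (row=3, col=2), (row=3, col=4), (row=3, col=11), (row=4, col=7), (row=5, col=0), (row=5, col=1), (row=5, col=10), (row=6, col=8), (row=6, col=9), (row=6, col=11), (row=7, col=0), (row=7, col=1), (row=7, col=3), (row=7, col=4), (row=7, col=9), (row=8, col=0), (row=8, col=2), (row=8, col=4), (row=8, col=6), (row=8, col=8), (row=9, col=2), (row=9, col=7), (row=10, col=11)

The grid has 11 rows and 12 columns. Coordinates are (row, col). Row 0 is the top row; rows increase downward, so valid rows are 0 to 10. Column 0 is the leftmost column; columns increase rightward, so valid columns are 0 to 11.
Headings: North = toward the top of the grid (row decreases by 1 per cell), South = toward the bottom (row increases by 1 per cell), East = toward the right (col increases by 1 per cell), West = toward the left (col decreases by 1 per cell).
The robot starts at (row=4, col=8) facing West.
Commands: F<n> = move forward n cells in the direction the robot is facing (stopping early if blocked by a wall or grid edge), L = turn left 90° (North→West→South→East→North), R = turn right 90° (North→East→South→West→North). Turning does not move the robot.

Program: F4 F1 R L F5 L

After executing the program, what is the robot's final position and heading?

Start: (row=4, col=8), facing West
  F4: move forward 0/4 (blocked), now at (row=4, col=8)
  F1: move forward 0/1 (blocked), now at (row=4, col=8)
  R: turn right, now facing North
  L: turn left, now facing West
  F5: move forward 0/5 (blocked), now at (row=4, col=8)
  L: turn left, now facing South
Final: (row=4, col=8), facing South

Answer: Final position: (row=4, col=8), facing South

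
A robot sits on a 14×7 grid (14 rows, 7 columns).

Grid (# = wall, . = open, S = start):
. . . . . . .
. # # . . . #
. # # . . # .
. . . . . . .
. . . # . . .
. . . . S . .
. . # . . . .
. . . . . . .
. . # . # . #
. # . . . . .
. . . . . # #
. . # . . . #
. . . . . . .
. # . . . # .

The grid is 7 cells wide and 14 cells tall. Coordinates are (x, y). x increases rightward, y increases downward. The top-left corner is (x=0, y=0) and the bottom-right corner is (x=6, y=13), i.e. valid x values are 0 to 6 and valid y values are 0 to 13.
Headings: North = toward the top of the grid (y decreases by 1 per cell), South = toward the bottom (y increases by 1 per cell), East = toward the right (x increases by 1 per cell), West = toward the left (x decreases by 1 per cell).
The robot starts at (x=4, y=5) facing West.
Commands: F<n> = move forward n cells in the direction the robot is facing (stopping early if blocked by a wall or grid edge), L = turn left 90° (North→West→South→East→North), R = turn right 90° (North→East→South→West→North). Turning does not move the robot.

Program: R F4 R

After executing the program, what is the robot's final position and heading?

Answer: Final position: (x=4, y=1), facing East

Derivation:
Start: (x=4, y=5), facing West
  R: turn right, now facing North
  F4: move forward 4, now at (x=4, y=1)
  R: turn right, now facing East
Final: (x=4, y=1), facing East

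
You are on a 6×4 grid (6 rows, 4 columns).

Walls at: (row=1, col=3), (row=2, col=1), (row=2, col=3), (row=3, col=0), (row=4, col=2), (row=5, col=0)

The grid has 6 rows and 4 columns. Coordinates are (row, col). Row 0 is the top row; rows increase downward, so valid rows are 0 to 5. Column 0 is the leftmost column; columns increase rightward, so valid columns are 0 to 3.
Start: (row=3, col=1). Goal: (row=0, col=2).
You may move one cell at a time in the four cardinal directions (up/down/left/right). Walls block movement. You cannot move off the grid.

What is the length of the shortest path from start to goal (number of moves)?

Answer: Shortest path length: 4

Derivation:
BFS from (row=3, col=1) until reaching (row=0, col=2):
  Distance 0: (row=3, col=1)
  Distance 1: (row=3, col=2), (row=4, col=1)
  Distance 2: (row=2, col=2), (row=3, col=3), (row=4, col=0), (row=5, col=1)
  Distance 3: (row=1, col=2), (row=4, col=3), (row=5, col=2)
  Distance 4: (row=0, col=2), (row=1, col=1), (row=5, col=3)  <- goal reached here
One shortest path (4 moves): (row=3, col=1) -> (row=3, col=2) -> (row=2, col=2) -> (row=1, col=2) -> (row=0, col=2)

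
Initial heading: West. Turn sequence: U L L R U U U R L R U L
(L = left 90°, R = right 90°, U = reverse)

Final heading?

Start: West
  U (U-turn (180°)) -> East
  L (left (90° counter-clockwise)) -> North
  L (left (90° counter-clockwise)) -> West
  R (right (90° clockwise)) -> North
  U (U-turn (180°)) -> South
  U (U-turn (180°)) -> North
  U (U-turn (180°)) -> South
  R (right (90° clockwise)) -> West
  L (left (90° counter-clockwise)) -> South
  R (right (90° clockwise)) -> West
  U (U-turn (180°)) -> East
  L (left (90° counter-clockwise)) -> North
Final: North

Answer: Final heading: North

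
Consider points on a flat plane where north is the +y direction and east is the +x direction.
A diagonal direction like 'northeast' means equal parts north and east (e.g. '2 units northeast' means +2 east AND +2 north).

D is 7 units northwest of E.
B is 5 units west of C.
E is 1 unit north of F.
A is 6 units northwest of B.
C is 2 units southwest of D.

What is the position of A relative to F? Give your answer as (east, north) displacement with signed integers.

Answer: A is at (east=-20, north=12) relative to F.

Derivation:
Place F at the origin (east=0, north=0).
  E is 1 unit north of F: delta (east=+0, north=+1); E at (east=0, north=1).
  D is 7 units northwest of E: delta (east=-7, north=+7); D at (east=-7, north=8).
  C is 2 units southwest of D: delta (east=-2, north=-2); C at (east=-9, north=6).
  B is 5 units west of C: delta (east=-5, north=+0); B at (east=-14, north=6).
  A is 6 units northwest of B: delta (east=-6, north=+6); A at (east=-20, north=12).
Therefore A relative to F: (east=-20, north=12).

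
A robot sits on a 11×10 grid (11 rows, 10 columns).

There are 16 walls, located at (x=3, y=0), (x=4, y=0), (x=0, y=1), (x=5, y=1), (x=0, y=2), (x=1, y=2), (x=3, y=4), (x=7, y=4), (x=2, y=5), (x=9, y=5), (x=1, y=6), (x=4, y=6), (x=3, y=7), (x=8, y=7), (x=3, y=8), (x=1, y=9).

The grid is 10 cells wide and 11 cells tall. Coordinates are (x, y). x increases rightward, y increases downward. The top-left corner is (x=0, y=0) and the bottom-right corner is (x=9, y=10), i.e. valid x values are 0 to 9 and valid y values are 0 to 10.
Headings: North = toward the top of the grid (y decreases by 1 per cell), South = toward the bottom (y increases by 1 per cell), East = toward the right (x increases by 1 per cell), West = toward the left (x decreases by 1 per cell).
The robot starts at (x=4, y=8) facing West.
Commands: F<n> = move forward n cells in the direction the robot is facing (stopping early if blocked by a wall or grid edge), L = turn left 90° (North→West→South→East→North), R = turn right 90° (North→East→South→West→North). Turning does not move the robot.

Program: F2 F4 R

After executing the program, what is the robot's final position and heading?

Start: (x=4, y=8), facing West
  F2: move forward 0/2 (blocked), now at (x=4, y=8)
  F4: move forward 0/4 (blocked), now at (x=4, y=8)
  R: turn right, now facing North
Final: (x=4, y=8), facing North

Answer: Final position: (x=4, y=8), facing North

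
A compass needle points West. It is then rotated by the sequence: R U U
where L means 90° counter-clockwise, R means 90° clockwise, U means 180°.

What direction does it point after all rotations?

Start: West
  R (right (90° clockwise)) -> North
  U (U-turn (180°)) -> South
  U (U-turn (180°)) -> North
Final: North

Answer: Final heading: North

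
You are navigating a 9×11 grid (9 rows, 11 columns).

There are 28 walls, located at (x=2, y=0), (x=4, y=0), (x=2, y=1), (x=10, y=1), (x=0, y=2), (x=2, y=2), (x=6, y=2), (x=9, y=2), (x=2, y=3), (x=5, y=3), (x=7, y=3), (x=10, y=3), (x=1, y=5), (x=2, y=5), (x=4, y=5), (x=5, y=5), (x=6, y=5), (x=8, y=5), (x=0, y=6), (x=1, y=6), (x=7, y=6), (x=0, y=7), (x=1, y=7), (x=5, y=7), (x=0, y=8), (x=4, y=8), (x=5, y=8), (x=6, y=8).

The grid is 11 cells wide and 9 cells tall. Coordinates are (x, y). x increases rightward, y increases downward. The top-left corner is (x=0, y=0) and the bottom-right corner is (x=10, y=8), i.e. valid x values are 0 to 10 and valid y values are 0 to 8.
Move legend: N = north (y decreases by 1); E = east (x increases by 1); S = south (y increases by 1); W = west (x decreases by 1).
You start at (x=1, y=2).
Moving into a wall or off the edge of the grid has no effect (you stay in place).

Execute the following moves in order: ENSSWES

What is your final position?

Answer: Final position: (x=1, y=4)

Derivation:
Start: (x=1, y=2)
  E (east): blocked, stay at (x=1, y=2)
  N (north): (x=1, y=2) -> (x=1, y=1)
  S (south): (x=1, y=1) -> (x=1, y=2)
  S (south): (x=1, y=2) -> (x=1, y=3)
  W (west): (x=1, y=3) -> (x=0, y=3)
  E (east): (x=0, y=3) -> (x=1, y=3)
  S (south): (x=1, y=3) -> (x=1, y=4)
Final: (x=1, y=4)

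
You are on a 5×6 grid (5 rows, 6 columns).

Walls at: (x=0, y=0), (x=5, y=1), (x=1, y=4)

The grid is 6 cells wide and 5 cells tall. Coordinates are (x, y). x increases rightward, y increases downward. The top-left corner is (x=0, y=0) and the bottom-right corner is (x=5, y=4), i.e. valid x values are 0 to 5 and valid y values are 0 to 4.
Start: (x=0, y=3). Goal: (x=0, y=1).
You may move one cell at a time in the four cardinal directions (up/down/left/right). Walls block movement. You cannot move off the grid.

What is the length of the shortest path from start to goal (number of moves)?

Answer: Shortest path length: 2

Derivation:
BFS from (x=0, y=3) until reaching (x=0, y=1):
  Distance 0: (x=0, y=3)
  Distance 1: (x=0, y=2), (x=1, y=3), (x=0, y=4)
  Distance 2: (x=0, y=1), (x=1, y=2), (x=2, y=3)  <- goal reached here
One shortest path (2 moves): (x=0, y=3) -> (x=0, y=2) -> (x=0, y=1)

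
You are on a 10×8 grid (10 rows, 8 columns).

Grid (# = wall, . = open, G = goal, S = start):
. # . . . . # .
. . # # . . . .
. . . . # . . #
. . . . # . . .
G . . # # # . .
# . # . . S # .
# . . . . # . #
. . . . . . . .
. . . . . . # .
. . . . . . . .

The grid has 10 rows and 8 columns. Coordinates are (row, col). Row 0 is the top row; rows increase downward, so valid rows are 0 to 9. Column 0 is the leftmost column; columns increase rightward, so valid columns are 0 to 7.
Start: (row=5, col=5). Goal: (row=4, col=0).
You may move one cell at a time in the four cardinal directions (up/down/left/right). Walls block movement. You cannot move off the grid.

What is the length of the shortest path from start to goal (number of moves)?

Answer: Shortest path length: 8

Derivation:
BFS from (row=5, col=5) until reaching (row=4, col=0):
  Distance 0: (row=5, col=5)
  Distance 1: (row=5, col=4)
  Distance 2: (row=5, col=3), (row=6, col=4)
  Distance 3: (row=6, col=3), (row=7, col=4)
  Distance 4: (row=6, col=2), (row=7, col=3), (row=7, col=5), (row=8, col=4)
  Distance 5: (row=6, col=1), (row=7, col=2), (row=7, col=6), (row=8, col=3), (row=8, col=5), (row=9, col=4)
  Distance 6: (row=5, col=1), (row=6, col=6), (row=7, col=1), (row=7, col=7), (row=8, col=2), (row=9, col=3), (row=9, col=5)
  Distance 7: (row=4, col=1), (row=7, col=0), (row=8, col=1), (row=8, col=7), (row=9, col=2), (row=9, col=6)
  Distance 8: (row=3, col=1), (row=4, col=0), (row=4, col=2), (row=8, col=0), (row=9, col=1), (row=9, col=7)  <- goal reached here
One shortest path (8 moves): (row=5, col=5) -> (row=5, col=4) -> (row=5, col=3) -> (row=6, col=3) -> (row=6, col=2) -> (row=6, col=1) -> (row=5, col=1) -> (row=4, col=1) -> (row=4, col=0)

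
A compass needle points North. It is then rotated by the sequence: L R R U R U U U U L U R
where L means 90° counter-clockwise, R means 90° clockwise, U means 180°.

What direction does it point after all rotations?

Answer: Final heading: South

Derivation:
Start: North
  L (left (90° counter-clockwise)) -> West
  R (right (90° clockwise)) -> North
  R (right (90° clockwise)) -> East
  U (U-turn (180°)) -> West
  R (right (90° clockwise)) -> North
  U (U-turn (180°)) -> South
  U (U-turn (180°)) -> North
  U (U-turn (180°)) -> South
  U (U-turn (180°)) -> North
  L (left (90° counter-clockwise)) -> West
  U (U-turn (180°)) -> East
  R (right (90° clockwise)) -> South
Final: South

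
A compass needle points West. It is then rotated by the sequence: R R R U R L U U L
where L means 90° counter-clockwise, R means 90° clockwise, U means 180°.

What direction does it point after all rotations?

Answer: Final heading: West

Derivation:
Start: West
  R (right (90° clockwise)) -> North
  R (right (90° clockwise)) -> East
  R (right (90° clockwise)) -> South
  U (U-turn (180°)) -> North
  R (right (90° clockwise)) -> East
  L (left (90° counter-clockwise)) -> North
  U (U-turn (180°)) -> South
  U (U-turn (180°)) -> North
  L (left (90° counter-clockwise)) -> West
Final: West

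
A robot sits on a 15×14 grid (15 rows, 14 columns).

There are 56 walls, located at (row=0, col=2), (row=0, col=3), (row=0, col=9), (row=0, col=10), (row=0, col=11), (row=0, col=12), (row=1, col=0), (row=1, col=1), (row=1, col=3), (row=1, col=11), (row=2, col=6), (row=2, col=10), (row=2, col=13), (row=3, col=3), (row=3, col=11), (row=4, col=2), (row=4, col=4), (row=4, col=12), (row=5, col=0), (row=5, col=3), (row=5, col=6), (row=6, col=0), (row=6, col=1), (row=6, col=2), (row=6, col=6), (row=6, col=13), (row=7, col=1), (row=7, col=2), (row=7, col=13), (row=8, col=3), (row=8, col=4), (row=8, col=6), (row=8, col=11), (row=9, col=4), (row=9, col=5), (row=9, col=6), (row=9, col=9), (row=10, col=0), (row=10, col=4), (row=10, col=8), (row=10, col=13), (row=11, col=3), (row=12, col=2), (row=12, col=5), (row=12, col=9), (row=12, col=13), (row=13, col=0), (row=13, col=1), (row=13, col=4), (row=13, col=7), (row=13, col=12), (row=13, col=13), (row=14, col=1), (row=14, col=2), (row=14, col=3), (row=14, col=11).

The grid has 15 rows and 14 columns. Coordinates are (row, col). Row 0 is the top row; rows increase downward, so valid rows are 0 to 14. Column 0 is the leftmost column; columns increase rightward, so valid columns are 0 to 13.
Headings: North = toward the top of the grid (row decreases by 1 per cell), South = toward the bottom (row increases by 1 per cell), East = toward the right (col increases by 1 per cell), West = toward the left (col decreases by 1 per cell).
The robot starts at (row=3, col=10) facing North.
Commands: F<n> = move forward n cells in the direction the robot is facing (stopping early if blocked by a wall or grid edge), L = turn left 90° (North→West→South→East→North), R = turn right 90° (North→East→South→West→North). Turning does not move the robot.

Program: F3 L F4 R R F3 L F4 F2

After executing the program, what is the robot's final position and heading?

Answer: Final position: (row=1, col=9), facing North

Derivation:
Start: (row=3, col=10), facing North
  F3: move forward 0/3 (blocked), now at (row=3, col=10)
  L: turn left, now facing West
  F4: move forward 4, now at (row=3, col=6)
  R: turn right, now facing North
  R: turn right, now facing East
  F3: move forward 3, now at (row=3, col=9)
  L: turn left, now facing North
  F4: move forward 2/4 (blocked), now at (row=1, col=9)
  F2: move forward 0/2 (blocked), now at (row=1, col=9)
Final: (row=1, col=9), facing North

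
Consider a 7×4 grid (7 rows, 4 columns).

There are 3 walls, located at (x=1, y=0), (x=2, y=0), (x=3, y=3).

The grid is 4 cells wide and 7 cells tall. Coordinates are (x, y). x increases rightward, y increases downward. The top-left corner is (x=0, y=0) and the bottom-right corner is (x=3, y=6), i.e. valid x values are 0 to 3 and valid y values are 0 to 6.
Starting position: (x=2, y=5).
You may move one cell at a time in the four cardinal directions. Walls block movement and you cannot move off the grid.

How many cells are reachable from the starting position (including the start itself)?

BFS flood-fill from (x=2, y=5):
  Distance 0: (x=2, y=5)
  Distance 1: (x=2, y=4), (x=1, y=5), (x=3, y=5), (x=2, y=6)
  Distance 2: (x=2, y=3), (x=1, y=4), (x=3, y=4), (x=0, y=5), (x=1, y=6), (x=3, y=6)
  Distance 3: (x=2, y=2), (x=1, y=3), (x=0, y=4), (x=0, y=6)
  Distance 4: (x=2, y=1), (x=1, y=2), (x=3, y=2), (x=0, y=3)
  Distance 5: (x=1, y=1), (x=3, y=1), (x=0, y=2)
  Distance 6: (x=3, y=0), (x=0, y=1)
  Distance 7: (x=0, y=0)
Total reachable: 25 (grid has 25 open cells total)

Answer: Reachable cells: 25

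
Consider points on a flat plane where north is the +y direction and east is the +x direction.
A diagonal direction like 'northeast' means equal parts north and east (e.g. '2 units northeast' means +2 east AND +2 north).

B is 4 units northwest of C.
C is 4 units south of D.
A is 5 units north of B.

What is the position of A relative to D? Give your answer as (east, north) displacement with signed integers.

Answer: A is at (east=-4, north=5) relative to D.

Derivation:
Place D at the origin (east=0, north=0).
  C is 4 units south of D: delta (east=+0, north=-4); C at (east=0, north=-4).
  B is 4 units northwest of C: delta (east=-4, north=+4); B at (east=-4, north=0).
  A is 5 units north of B: delta (east=+0, north=+5); A at (east=-4, north=5).
Therefore A relative to D: (east=-4, north=5).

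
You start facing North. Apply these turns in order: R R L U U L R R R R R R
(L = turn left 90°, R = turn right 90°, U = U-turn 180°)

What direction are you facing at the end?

Answer: Final heading: South

Derivation:
Start: North
  R (right (90° clockwise)) -> East
  R (right (90° clockwise)) -> South
  L (left (90° counter-clockwise)) -> East
  U (U-turn (180°)) -> West
  U (U-turn (180°)) -> East
  L (left (90° counter-clockwise)) -> North
  R (right (90° clockwise)) -> East
  R (right (90° clockwise)) -> South
  R (right (90° clockwise)) -> West
  R (right (90° clockwise)) -> North
  R (right (90° clockwise)) -> East
  R (right (90° clockwise)) -> South
Final: South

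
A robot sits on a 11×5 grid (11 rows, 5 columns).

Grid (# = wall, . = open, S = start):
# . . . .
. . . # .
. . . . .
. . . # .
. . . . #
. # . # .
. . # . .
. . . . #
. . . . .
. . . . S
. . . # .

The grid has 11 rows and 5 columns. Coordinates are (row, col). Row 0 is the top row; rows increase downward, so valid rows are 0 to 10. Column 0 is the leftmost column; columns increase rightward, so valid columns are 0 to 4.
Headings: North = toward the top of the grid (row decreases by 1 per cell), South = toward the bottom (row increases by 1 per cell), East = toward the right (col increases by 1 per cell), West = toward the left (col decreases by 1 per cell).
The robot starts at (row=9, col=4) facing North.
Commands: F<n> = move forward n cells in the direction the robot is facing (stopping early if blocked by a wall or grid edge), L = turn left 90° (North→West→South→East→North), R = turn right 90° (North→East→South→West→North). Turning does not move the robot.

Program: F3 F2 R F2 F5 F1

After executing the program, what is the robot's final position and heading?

Answer: Final position: (row=8, col=4), facing East

Derivation:
Start: (row=9, col=4), facing North
  F3: move forward 1/3 (blocked), now at (row=8, col=4)
  F2: move forward 0/2 (blocked), now at (row=8, col=4)
  R: turn right, now facing East
  F2: move forward 0/2 (blocked), now at (row=8, col=4)
  F5: move forward 0/5 (blocked), now at (row=8, col=4)
  F1: move forward 0/1 (blocked), now at (row=8, col=4)
Final: (row=8, col=4), facing East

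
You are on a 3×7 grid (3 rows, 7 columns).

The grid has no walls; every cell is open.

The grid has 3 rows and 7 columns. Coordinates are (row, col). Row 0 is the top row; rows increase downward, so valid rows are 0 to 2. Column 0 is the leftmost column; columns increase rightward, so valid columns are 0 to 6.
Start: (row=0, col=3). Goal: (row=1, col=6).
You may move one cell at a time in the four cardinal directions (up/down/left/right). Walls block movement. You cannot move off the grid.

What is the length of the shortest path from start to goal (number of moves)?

BFS from (row=0, col=3) until reaching (row=1, col=6):
  Distance 0: (row=0, col=3)
  Distance 1: (row=0, col=2), (row=0, col=4), (row=1, col=3)
  Distance 2: (row=0, col=1), (row=0, col=5), (row=1, col=2), (row=1, col=4), (row=2, col=3)
  Distance 3: (row=0, col=0), (row=0, col=6), (row=1, col=1), (row=1, col=5), (row=2, col=2), (row=2, col=4)
  Distance 4: (row=1, col=0), (row=1, col=6), (row=2, col=1), (row=2, col=5)  <- goal reached here
One shortest path (4 moves): (row=0, col=3) -> (row=0, col=4) -> (row=0, col=5) -> (row=0, col=6) -> (row=1, col=6)

Answer: Shortest path length: 4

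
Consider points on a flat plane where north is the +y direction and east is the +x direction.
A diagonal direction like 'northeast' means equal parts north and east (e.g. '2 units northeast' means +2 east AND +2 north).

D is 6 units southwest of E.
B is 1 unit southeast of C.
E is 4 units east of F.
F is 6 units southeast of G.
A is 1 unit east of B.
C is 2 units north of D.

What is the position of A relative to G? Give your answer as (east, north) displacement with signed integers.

Answer: A is at (east=6, north=-11) relative to G.

Derivation:
Place G at the origin (east=0, north=0).
  F is 6 units southeast of G: delta (east=+6, north=-6); F at (east=6, north=-6).
  E is 4 units east of F: delta (east=+4, north=+0); E at (east=10, north=-6).
  D is 6 units southwest of E: delta (east=-6, north=-6); D at (east=4, north=-12).
  C is 2 units north of D: delta (east=+0, north=+2); C at (east=4, north=-10).
  B is 1 unit southeast of C: delta (east=+1, north=-1); B at (east=5, north=-11).
  A is 1 unit east of B: delta (east=+1, north=+0); A at (east=6, north=-11).
Therefore A relative to G: (east=6, north=-11).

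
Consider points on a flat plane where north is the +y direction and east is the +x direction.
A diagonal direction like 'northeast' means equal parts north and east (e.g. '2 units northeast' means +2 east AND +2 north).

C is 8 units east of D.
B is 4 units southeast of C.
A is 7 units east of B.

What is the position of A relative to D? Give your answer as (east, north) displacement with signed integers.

Place D at the origin (east=0, north=0).
  C is 8 units east of D: delta (east=+8, north=+0); C at (east=8, north=0).
  B is 4 units southeast of C: delta (east=+4, north=-4); B at (east=12, north=-4).
  A is 7 units east of B: delta (east=+7, north=+0); A at (east=19, north=-4).
Therefore A relative to D: (east=19, north=-4).

Answer: A is at (east=19, north=-4) relative to D.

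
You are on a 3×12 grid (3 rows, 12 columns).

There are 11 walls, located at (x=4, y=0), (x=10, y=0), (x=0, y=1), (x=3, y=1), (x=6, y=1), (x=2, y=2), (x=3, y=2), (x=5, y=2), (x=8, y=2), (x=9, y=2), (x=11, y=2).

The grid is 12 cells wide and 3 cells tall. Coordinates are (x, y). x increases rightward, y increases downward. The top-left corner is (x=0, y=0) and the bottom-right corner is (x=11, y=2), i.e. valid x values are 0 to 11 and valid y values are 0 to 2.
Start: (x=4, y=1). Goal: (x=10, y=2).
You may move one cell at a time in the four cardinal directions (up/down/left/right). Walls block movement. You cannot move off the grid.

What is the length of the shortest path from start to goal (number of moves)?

BFS from (x=4, y=1) until reaching (x=10, y=2):
  Distance 0: (x=4, y=1)
  Distance 1: (x=5, y=1), (x=4, y=2)
  Distance 2: (x=5, y=0)
  Distance 3: (x=6, y=0)
  Distance 4: (x=7, y=0)
  Distance 5: (x=8, y=0), (x=7, y=1)
  Distance 6: (x=9, y=0), (x=8, y=1), (x=7, y=2)
  Distance 7: (x=9, y=1), (x=6, y=2)
  Distance 8: (x=10, y=1)
  Distance 9: (x=11, y=1), (x=10, y=2)  <- goal reached here
One shortest path (9 moves): (x=4, y=1) -> (x=5, y=1) -> (x=5, y=0) -> (x=6, y=0) -> (x=7, y=0) -> (x=8, y=0) -> (x=9, y=0) -> (x=9, y=1) -> (x=10, y=1) -> (x=10, y=2)

Answer: Shortest path length: 9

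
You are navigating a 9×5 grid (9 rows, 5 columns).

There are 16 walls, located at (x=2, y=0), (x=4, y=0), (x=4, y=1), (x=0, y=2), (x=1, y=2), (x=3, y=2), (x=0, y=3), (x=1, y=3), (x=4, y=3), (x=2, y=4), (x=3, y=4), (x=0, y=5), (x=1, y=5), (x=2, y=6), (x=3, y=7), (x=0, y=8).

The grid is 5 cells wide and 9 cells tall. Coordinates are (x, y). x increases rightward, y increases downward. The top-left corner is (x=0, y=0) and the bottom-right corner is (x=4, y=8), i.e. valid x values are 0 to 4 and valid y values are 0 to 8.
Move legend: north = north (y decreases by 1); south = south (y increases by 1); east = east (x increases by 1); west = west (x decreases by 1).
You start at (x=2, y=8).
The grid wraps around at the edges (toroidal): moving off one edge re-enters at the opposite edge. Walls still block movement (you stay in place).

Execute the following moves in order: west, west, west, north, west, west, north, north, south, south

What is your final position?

Start: (x=2, y=8)
  west (west): (x=2, y=8) -> (x=1, y=8)
  west (west): blocked, stay at (x=1, y=8)
  west (west): blocked, stay at (x=1, y=8)
  north (north): (x=1, y=8) -> (x=1, y=7)
  west (west): (x=1, y=7) -> (x=0, y=7)
  west (west): (x=0, y=7) -> (x=4, y=7)
  north (north): (x=4, y=7) -> (x=4, y=6)
  north (north): (x=4, y=6) -> (x=4, y=5)
  south (south): (x=4, y=5) -> (x=4, y=6)
  south (south): (x=4, y=6) -> (x=4, y=7)
Final: (x=4, y=7)

Answer: Final position: (x=4, y=7)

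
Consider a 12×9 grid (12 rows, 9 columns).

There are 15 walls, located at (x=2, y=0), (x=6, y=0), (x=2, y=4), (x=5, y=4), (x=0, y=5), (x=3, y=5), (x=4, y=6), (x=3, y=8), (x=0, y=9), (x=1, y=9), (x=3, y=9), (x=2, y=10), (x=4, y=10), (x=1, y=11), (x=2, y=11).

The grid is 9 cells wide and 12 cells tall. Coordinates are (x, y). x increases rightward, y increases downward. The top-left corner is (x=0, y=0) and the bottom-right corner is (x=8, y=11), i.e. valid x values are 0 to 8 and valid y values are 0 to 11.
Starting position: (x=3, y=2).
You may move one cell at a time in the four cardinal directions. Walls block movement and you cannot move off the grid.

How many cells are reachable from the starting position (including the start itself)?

BFS flood-fill from (x=3, y=2):
  Distance 0: (x=3, y=2)
  Distance 1: (x=3, y=1), (x=2, y=2), (x=4, y=2), (x=3, y=3)
  Distance 2: (x=3, y=0), (x=2, y=1), (x=4, y=1), (x=1, y=2), (x=5, y=2), (x=2, y=3), (x=4, y=3), (x=3, y=4)
  Distance 3: (x=4, y=0), (x=1, y=1), (x=5, y=1), (x=0, y=2), (x=6, y=2), (x=1, y=3), (x=5, y=3), (x=4, y=4)
  Distance 4: (x=1, y=0), (x=5, y=0), (x=0, y=1), (x=6, y=1), (x=7, y=2), (x=0, y=3), (x=6, y=3), (x=1, y=4), (x=4, y=5)
  Distance 5: (x=0, y=0), (x=7, y=1), (x=8, y=2), (x=7, y=3), (x=0, y=4), (x=6, y=4), (x=1, y=5), (x=5, y=5)
  Distance 6: (x=7, y=0), (x=8, y=1), (x=8, y=3), (x=7, y=4), (x=2, y=5), (x=6, y=5), (x=1, y=6), (x=5, y=6)
  Distance 7: (x=8, y=0), (x=8, y=4), (x=7, y=5), (x=0, y=6), (x=2, y=6), (x=6, y=6), (x=1, y=7), (x=5, y=7)
  Distance 8: (x=8, y=5), (x=3, y=6), (x=7, y=6), (x=0, y=7), (x=2, y=7), (x=4, y=7), (x=6, y=7), (x=1, y=8), (x=5, y=8)
  Distance 9: (x=8, y=6), (x=3, y=7), (x=7, y=7), (x=0, y=8), (x=2, y=8), (x=4, y=8), (x=6, y=8), (x=5, y=9)
  Distance 10: (x=8, y=7), (x=7, y=8), (x=2, y=9), (x=4, y=9), (x=6, y=9), (x=5, y=10)
  Distance 11: (x=8, y=8), (x=7, y=9), (x=6, y=10), (x=5, y=11)
  Distance 12: (x=8, y=9), (x=7, y=10), (x=4, y=11), (x=6, y=11)
  Distance 13: (x=8, y=10), (x=3, y=11), (x=7, y=11)
  Distance 14: (x=3, y=10), (x=8, y=11)
Total reachable: 90 (grid has 93 open cells total)

Answer: Reachable cells: 90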